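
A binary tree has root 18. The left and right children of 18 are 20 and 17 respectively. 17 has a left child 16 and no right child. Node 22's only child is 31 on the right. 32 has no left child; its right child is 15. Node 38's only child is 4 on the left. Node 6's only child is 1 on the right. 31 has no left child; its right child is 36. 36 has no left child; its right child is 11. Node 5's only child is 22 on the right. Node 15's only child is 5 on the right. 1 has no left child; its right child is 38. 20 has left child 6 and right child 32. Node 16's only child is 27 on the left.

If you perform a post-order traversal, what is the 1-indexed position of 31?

7

Post-order visits the left subtree, then the right subtree, then the node.
At 18: go left to 20.
  At 20: go left to 6.
    At 6: no left child.
    At 6: go right to 1.
      At 1: no left child.
      At 1: go right to 38.
        At 38: go left to 4.
          4 is a leaf — visit 4.
        At 38: no right child.
        Visit 38.
      Visit 1.
    Visit 6.
  At 20: go right to 32.
    At 32: no left child.
    At 32: go right to 15.
      At 15: no left child.
      At 15: go right to 5.
        At 5: no left child.
        At 5: go right to 22.
          At 22: no left child.
          At 22: go right to 31.
            At 31: no left child.
            At 31: go right to 36.
              At 36: no left child.
              At 36: go right to 11.
                11 is a leaf — visit 11.
              Visit 36.
            Visit 31.
          Visit 22.
        Visit 5.
      Visit 15.
    Visit 32.
  Visit 20.
At 18: go right to 17.
  At 17: go left to 16.
    At 16: go left to 27.
      27 is a leaf — visit 27.
    At 16: no right child.
    Visit 16.
  At 17: no right child.
  Visit 17.
Visit 18.
Full post-order sequence: 4, 38, 1, 6, 11, 36, 31, 22, 5, 15, 32, 20, 27, 16, 17, 18.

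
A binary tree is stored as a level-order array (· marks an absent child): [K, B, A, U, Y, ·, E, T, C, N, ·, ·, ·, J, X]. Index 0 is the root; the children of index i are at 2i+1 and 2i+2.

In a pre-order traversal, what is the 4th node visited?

Pre-order visits the node, then its left subtree, then its right subtree.
Visit K.
At K: go left to B.
  Visit B.
  At B: go left to U.
    Visit U.
    At U: go left to T.
      T is a leaf — visit T.
    At U: go right to C.
      C is a leaf — visit C.
  At B: go right to Y.
    Visit Y.
    At Y: go left to N.
      N is a leaf — visit N.
    At Y: no right child.
At K: go right to A.
  Visit A.
  At A: no left child.
  At A: go right to E.
    Visit E.
    At E: go left to J.
      J is a leaf — visit J.
    At E: go right to X.
      X is a leaf — visit X.
Full pre-order sequence: K, B, U, T, C, Y, N, A, E, J, X.

T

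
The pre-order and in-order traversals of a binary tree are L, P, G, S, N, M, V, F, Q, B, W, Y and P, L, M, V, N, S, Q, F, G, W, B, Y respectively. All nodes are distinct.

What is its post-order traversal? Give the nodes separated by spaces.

The first element of pre-order is the root; it splits in-order into left and right subtrees.
Root L: left subtree has 1 node {P}, right has 10 {M, V, N, S, Q, F, G, W, B, Y}.
  Root G: left subtree has 6 nodes {M, V, N, S, Q, F}, right has 3 {W, B, Y}.
    Root S: left subtree has 3 nodes {M, V, N}, right has 2 {Q, F}.
      Root N: left subtree has 2 nodes {M, V}, right has 0 { }.
        Root M: left subtree has 0 nodes { }, right has 1 {V}.
      Root F: left subtree has 1 node {Q}, right has 0 { }.
    Root B: left subtree has 1 node {W}, right has 1 {Y}.

P V M N Q F S W Y B G L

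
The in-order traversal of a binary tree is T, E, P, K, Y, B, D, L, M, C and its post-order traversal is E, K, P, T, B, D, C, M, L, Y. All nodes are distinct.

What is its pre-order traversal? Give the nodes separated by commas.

Y, T, P, E, K, L, D, B, M, C

The last element of post-order is the root; it splits in-order into left and right subtrees.
Root Y: left subtree has 4 nodes {T, E, P, K}, right has 5 {B, D, L, M, C}.
  Root T: left subtree has 0 nodes { }, right has 3 {E, P, K}.
    Root P: left subtree has 1 node {E}, right has 1 {K}.
  Root L: left subtree has 2 nodes {B, D}, right has 2 {M, C}.
    Root D: left subtree has 1 node {B}, right has 0 { }.
    Root M: left subtree has 0 nodes { }, right has 1 {C}.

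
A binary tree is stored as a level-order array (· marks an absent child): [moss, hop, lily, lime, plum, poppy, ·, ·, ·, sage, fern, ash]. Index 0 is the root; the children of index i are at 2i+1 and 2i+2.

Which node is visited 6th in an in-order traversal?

In-order visits the left subtree, then the node, then the right subtree.
At moss: go left to hop.
  At hop: go left to lime.
    lime is a leaf — visit lime.
  Visit hop.
  At hop: go right to plum.
    At plum: go left to sage.
      sage is a leaf — visit sage.
    Visit plum.
    At plum: go right to fern.
      fern is a leaf — visit fern.
Visit moss.
At moss: go right to lily.
  At lily: go left to poppy.
    At poppy: go left to ash.
      ash is a leaf — visit ash.
    Visit poppy.
    At poppy: no right child.
  Visit lily.
  At lily: no right child.
Full in-order sequence: lime, hop, sage, plum, fern, moss, ash, poppy, lily.

moss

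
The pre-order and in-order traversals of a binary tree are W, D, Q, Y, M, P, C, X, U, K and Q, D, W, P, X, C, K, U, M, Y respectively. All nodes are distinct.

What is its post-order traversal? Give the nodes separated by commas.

Q, D, X, K, U, C, P, M, Y, W

The first element of pre-order is the root; it splits in-order into left and right subtrees.
Root W: left subtree has 2 nodes {Q, D}, right has 7 {P, X, C, K, U, M, Y}.
  Root D: left subtree has 1 node {Q}, right has 0 { }.
  Root Y: left subtree has 6 nodes {P, X, C, K, U, M}, right has 0 { }.
    Root M: left subtree has 5 nodes {P, X, C, K, U}, right has 0 { }.
      Root P: left subtree has 0 nodes { }, right has 4 {X, C, K, U}.
        Root C: left subtree has 1 node {X}, right has 2 {K, U}.
          Root U: left subtree has 1 node {K}, right has 0 { }.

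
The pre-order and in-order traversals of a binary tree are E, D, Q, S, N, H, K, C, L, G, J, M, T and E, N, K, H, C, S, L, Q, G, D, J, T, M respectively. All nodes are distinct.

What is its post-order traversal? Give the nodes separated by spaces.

K C H N L S G Q T M J D E

The first element of pre-order is the root; it splits in-order into left and right subtrees.
Root E: left subtree has 0 nodes { }, right has 12 {N, K, H, C, S, L, Q, G, D, J, T, M}.
  Root D: left subtree has 8 nodes {N, K, H, C, S, L, Q, G}, right has 3 {J, T, M}.
    Root Q: left subtree has 6 nodes {N, K, H, C, S, L}, right has 1 {G}.
      Root S: left subtree has 4 nodes {N, K, H, C}, right has 1 {L}.
        Root N: left subtree has 0 nodes { }, right has 3 {K, H, C}.
          Root H: left subtree has 1 node {K}, right has 1 {C}.
    Root J: left subtree has 0 nodes { }, right has 2 {T, M}.
      Root M: left subtree has 1 node {T}, right has 0 { }.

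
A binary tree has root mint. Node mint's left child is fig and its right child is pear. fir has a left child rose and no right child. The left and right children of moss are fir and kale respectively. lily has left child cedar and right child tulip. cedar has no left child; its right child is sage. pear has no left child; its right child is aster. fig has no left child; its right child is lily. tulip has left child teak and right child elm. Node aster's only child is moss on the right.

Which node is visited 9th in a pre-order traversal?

pear

Pre-order visits the node, then its left subtree, then its right subtree.
Visit mint.
At mint: go left to fig.
  Visit fig.
  At fig: no left child.
  At fig: go right to lily.
    Visit lily.
    At lily: go left to cedar.
      Visit cedar.
      At cedar: no left child.
      At cedar: go right to sage.
        sage is a leaf — visit sage.
    At lily: go right to tulip.
      Visit tulip.
      At tulip: go left to teak.
        teak is a leaf — visit teak.
      At tulip: go right to elm.
        elm is a leaf — visit elm.
At mint: go right to pear.
  Visit pear.
  At pear: no left child.
  At pear: go right to aster.
    Visit aster.
    At aster: no left child.
    At aster: go right to moss.
      Visit moss.
      At moss: go left to fir.
        Visit fir.
        At fir: go left to rose.
          rose is a leaf — visit rose.
        At fir: no right child.
      At moss: go right to kale.
        kale is a leaf — visit kale.
Full pre-order sequence: mint, fig, lily, cedar, sage, tulip, teak, elm, pear, aster, moss, fir, rose, kale.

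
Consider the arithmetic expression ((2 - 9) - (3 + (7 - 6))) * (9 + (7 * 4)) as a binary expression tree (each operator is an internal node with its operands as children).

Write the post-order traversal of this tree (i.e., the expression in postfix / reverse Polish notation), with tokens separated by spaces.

2 9 - 3 7 6 - + - 9 7 4 * + *

Post-order on an expression tree gives postfix notation: for each operator, emit left operand, right operand, then the operator.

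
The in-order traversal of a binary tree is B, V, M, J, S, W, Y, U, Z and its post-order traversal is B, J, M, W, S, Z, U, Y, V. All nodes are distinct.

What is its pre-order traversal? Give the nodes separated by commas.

V, B, Y, S, M, J, W, U, Z

The last element of post-order is the root; it splits in-order into left and right subtrees.
Root V: left subtree has 1 node {B}, right has 7 {M, J, S, W, Y, U, Z}.
  Root Y: left subtree has 4 nodes {M, J, S, W}, right has 2 {U, Z}.
    Root S: left subtree has 2 nodes {M, J}, right has 1 {W}.
      Root M: left subtree has 0 nodes { }, right has 1 {J}.
    Root U: left subtree has 0 nodes { }, right has 1 {Z}.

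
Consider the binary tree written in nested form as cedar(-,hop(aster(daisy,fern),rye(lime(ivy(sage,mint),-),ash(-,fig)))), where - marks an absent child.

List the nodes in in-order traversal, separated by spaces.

In-order visits the left subtree, then the node, then the right subtree.
At cedar: no left child.
Visit cedar.
At cedar: go right to hop.
  At hop: go left to aster.
    At aster: go left to daisy.
      daisy is a leaf — visit daisy.
    Visit aster.
    At aster: go right to fern.
      fern is a leaf — visit fern.
  Visit hop.
  At hop: go right to rye.
    At rye: go left to lime.
      At lime: go left to ivy.
        At ivy: go left to sage.
          sage is a leaf — visit sage.
        Visit ivy.
        At ivy: go right to mint.
          mint is a leaf — visit mint.
      Visit lime.
      At lime: no right child.
    Visit rye.
    At rye: go right to ash.
      At ash: no left child.
      Visit ash.
      At ash: go right to fig.
        fig is a leaf — visit fig.

cedar daisy aster fern hop sage ivy mint lime rye ash fig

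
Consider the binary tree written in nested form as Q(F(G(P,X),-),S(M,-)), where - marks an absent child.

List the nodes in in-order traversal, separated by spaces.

In-order visits the left subtree, then the node, then the right subtree.
At Q: go left to F.
  At F: go left to G.
    At G: go left to P.
      P is a leaf — visit P.
    Visit G.
    At G: go right to X.
      X is a leaf — visit X.
  Visit F.
  At F: no right child.
Visit Q.
At Q: go right to S.
  At S: go left to M.
    M is a leaf — visit M.
  Visit S.
  At S: no right child.

P G X F Q M S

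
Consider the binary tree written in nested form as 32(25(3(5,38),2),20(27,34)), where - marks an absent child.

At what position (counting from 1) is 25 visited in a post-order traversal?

Post-order visits the left subtree, then the right subtree, then the node.
At 32: go left to 25.
  At 25: go left to 3.
    At 3: go left to 5.
      5 is a leaf — visit 5.
    At 3: go right to 38.
      38 is a leaf — visit 38.
    Visit 3.
  At 25: go right to 2.
    2 is a leaf — visit 2.
  Visit 25.
At 32: go right to 20.
  At 20: go left to 27.
    27 is a leaf — visit 27.
  At 20: go right to 34.
    34 is a leaf — visit 34.
  Visit 20.
Visit 32.
Full post-order sequence: 5, 38, 3, 2, 25, 27, 34, 20, 32.

5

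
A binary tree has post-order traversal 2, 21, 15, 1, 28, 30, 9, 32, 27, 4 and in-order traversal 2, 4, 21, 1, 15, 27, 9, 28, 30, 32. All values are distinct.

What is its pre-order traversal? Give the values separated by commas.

4, 2, 27, 1, 21, 15, 32, 9, 30, 28

The last element of post-order is the root; it splits in-order into left and right subtrees.
Root 4: left subtree has 1 node {2}, right has 8 {21, 1, 15, 27, 9, 28, 30, 32}.
  Root 27: left subtree has 3 nodes {21, 1, 15}, right has 4 {9, 28, 30, 32}.
    Root 1: left subtree has 1 node {21}, right has 1 {15}.
    Root 32: left subtree has 3 nodes {9, 28, 30}, right has 0 { }.
      Root 9: left subtree has 0 nodes { }, right has 2 {28, 30}.
        Root 30: left subtree has 1 node {28}, right has 0 { }.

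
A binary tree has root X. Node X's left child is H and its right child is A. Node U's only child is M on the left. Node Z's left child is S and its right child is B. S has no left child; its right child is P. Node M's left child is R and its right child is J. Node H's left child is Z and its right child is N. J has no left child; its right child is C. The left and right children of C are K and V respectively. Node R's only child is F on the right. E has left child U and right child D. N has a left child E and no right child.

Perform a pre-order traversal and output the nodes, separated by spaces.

Pre-order visits the node, then its left subtree, then its right subtree.
Visit X.
At X: go left to H.
  Visit H.
  At H: go left to Z.
    Visit Z.
    At Z: go left to S.
      Visit S.
      At S: no left child.
      At S: go right to P.
        P is a leaf — visit P.
    At Z: go right to B.
      B is a leaf — visit B.
  At H: go right to N.
    Visit N.
    At N: go left to E.
      Visit E.
      At E: go left to U.
        Visit U.
        At U: go left to M.
          Visit M.
          At M: go left to R.
            Visit R.
            At R: no left child.
            At R: go right to F.
              F is a leaf — visit F.
          At M: go right to J.
            Visit J.
            At J: no left child.
            At J: go right to C.
              Visit C.
              At C: go left to K.
                K is a leaf — visit K.
              At C: go right to V.
                V is a leaf — visit V.
        At U: no right child.
      At E: go right to D.
        D is a leaf — visit D.
    At N: no right child.
At X: go right to A.
  A is a leaf — visit A.

X H Z S P B N E U M R F J C K V D A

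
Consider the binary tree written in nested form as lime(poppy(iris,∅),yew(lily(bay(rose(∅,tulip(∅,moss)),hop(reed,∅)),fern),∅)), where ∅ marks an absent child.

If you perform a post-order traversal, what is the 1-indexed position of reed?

6

Post-order visits the left subtree, then the right subtree, then the node.
At lime: go left to poppy.
  At poppy: go left to iris.
    iris is a leaf — visit iris.
  At poppy: no right child.
  Visit poppy.
At lime: go right to yew.
  At yew: go left to lily.
    At lily: go left to bay.
      At bay: go left to rose.
        At rose: no left child.
        At rose: go right to tulip.
          At tulip: no left child.
          At tulip: go right to moss.
            moss is a leaf — visit moss.
          Visit tulip.
        Visit rose.
      At bay: go right to hop.
        At hop: go left to reed.
          reed is a leaf — visit reed.
        At hop: no right child.
        Visit hop.
      Visit bay.
    At lily: go right to fern.
      fern is a leaf — visit fern.
    Visit lily.
  At yew: no right child.
  Visit yew.
Visit lime.
Full post-order sequence: iris, poppy, moss, tulip, rose, reed, hop, bay, fern, lily, yew, lime.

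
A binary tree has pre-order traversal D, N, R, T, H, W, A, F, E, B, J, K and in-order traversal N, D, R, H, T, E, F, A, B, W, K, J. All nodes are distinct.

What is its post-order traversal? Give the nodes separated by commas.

N, H, E, F, B, A, K, J, W, T, R, D

The first element of pre-order is the root; it splits in-order into left and right subtrees.
Root D: left subtree has 1 node {N}, right has 10 {R, H, T, E, F, A, B, W, K, J}.
  Root R: left subtree has 0 nodes { }, right has 9 {H, T, E, F, A, B, W, K, J}.
    Root T: left subtree has 1 node {H}, right has 7 {E, F, A, B, W, K, J}.
      Root W: left subtree has 4 nodes {E, F, A, B}, right has 2 {K, J}.
        Root A: left subtree has 2 nodes {E, F}, right has 1 {B}.
          Root F: left subtree has 1 node {E}, right has 0 { }.
        Root J: left subtree has 1 node {K}, right has 0 { }.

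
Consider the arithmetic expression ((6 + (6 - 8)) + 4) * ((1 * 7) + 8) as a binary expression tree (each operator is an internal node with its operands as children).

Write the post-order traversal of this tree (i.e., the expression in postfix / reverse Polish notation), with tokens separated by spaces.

6 6 8 - + 4 + 1 7 * 8 + *

Post-order on an expression tree gives postfix notation: for each operator, emit left operand, right operand, then the operator.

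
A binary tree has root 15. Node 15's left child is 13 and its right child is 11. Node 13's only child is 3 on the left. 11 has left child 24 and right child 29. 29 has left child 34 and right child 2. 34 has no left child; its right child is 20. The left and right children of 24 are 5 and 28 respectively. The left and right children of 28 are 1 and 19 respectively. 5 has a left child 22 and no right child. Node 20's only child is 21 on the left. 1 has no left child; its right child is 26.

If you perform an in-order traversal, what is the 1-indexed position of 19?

10

In-order visits the left subtree, then the node, then the right subtree.
At 15: go left to 13.
  At 13: go left to 3.
    3 is a leaf — visit 3.
  Visit 13.
  At 13: no right child.
Visit 15.
At 15: go right to 11.
  At 11: go left to 24.
    At 24: go left to 5.
      At 5: go left to 22.
        22 is a leaf — visit 22.
      Visit 5.
      At 5: no right child.
    Visit 24.
    At 24: go right to 28.
      At 28: go left to 1.
        At 1: no left child.
        Visit 1.
        At 1: go right to 26.
          26 is a leaf — visit 26.
      Visit 28.
      At 28: go right to 19.
        19 is a leaf — visit 19.
  Visit 11.
  At 11: go right to 29.
    At 29: go left to 34.
      At 34: no left child.
      Visit 34.
      At 34: go right to 20.
        At 20: go left to 21.
          21 is a leaf — visit 21.
        Visit 20.
        At 20: no right child.
    Visit 29.
    At 29: go right to 2.
      2 is a leaf — visit 2.
Full in-order sequence: 3, 13, 15, 22, 5, 24, 1, 26, 28, 19, 11, 34, 21, 20, 29, 2.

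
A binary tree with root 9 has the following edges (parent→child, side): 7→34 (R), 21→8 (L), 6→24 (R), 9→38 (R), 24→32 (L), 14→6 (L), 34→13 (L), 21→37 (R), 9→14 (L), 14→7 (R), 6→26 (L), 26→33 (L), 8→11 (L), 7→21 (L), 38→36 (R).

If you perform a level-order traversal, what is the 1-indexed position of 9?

1

Level-order visits nodes level by level from the root, left to right within each level.
Level 0: 9
Level 1: 14, 38
Level 2: 6, 7, 36
Level 3: 26, 24, 21, 34
Level 4: 33, 32, 8, 37, 13
Level 5: 11
Full level-order sequence: 9, 14, 38, 6, 7, 36, 26, 24, 21, 34, 33, 32, 8, 37, 13, 11.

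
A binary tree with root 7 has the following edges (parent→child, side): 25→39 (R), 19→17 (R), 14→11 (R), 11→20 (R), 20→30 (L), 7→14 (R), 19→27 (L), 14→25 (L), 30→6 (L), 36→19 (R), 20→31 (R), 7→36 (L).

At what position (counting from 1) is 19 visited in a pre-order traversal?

Pre-order visits the node, then its left subtree, then its right subtree.
Visit 7.
At 7: go left to 36.
  Visit 36.
  At 36: no left child.
  At 36: go right to 19.
    Visit 19.
    At 19: go left to 27.
      27 is a leaf — visit 27.
    At 19: go right to 17.
      17 is a leaf — visit 17.
At 7: go right to 14.
  Visit 14.
  At 14: go left to 25.
    Visit 25.
    At 25: no left child.
    At 25: go right to 39.
      39 is a leaf — visit 39.
  At 14: go right to 11.
    Visit 11.
    At 11: no left child.
    At 11: go right to 20.
      Visit 20.
      At 20: go left to 30.
        Visit 30.
        At 30: go left to 6.
          6 is a leaf — visit 6.
        At 30: no right child.
      At 20: go right to 31.
        31 is a leaf — visit 31.
Full pre-order sequence: 7, 36, 19, 27, 17, 14, 25, 39, 11, 20, 30, 6, 31.

3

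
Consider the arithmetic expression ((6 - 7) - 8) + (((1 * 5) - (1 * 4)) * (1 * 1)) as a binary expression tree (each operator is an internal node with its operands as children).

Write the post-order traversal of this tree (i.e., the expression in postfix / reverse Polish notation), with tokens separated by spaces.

6 7 - 8 - 1 5 * 1 4 * - 1 1 * * +

Post-order on an expression tree gives postfix notation: for each operator, emit left operand, right operand, then the operator.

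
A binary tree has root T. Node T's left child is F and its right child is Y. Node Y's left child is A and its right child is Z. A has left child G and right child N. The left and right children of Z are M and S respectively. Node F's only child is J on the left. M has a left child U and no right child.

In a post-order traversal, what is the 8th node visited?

Post-order visits the left subtree, then the right subtree, then the node.
At T: go left to F.
  At F: go left to J.
    J is a leaf — visit J.
  At F: no right child.
  Visit F.
At T: go right to Y.
  At Y: go left to A.
    At A: go left to G.
      G is a leaf — visit G.
    At A: go right to N.
      N is a leaf — visit N.
    Visit A.
  At Y: go right to Z.
    At Z: go left to M.
      At M: go left to U.
        U is a leaf — visit U.
      At M: no right child.
      Visit M.
    At Z: go right to S.
      S is a leaf — visit S.
    Visit Z.
  Visit Y.
Visit T.
Full post-order sequence: J, F, G, N, A, U, M, S, Z, Y, T.

S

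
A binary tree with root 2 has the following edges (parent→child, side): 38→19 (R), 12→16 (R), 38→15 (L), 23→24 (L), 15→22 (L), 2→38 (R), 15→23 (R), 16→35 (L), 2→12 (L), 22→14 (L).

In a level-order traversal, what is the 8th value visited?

22

Level-order visits nodes level by level from the root, left to right within each level.
Level 0: 2
Level 1: 12, 38
Level 2: 16, 15, 19
Level 3: 35, 22, 23
Level 4: 14, 24
Full level-order sequence: 2, 12, 38, 16, 15, 19, 35, 22, 23, 14, 24.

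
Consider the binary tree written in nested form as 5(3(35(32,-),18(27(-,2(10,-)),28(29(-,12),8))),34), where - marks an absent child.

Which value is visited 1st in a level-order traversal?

5

Level-order visits nodes level by level from the root, left to right within each level.
Level 0: 5
Level 1: 3, 34
Level 2: 35, 18
Level 3: 32, 27, 28
Level 4: 2, 29, 8
Level 5: 10, 12
Full level-order sequence: 5, 3, 34, 35, 18, 32, 27, 28, 2, 29, 8, 10, 12.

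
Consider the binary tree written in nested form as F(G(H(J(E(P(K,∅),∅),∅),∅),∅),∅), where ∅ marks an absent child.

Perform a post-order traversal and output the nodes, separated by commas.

K, P, E, J, H, G, F

Post-order visits the left subtree, then the right subtree, then the node.
At F: go left to G.
  At G: go left to H.
    At H: go left to J.
      At J: go left to E.
        At E: go left to P.
          At P: go left to K.
            K is a leaf — visit K.
          At P: no right child.
          Visit P.
        At E: no right child.
        Visit E.
      At J: no right child.
      Visit J.
    At H: no right child.
    Visit H.
  At G: no right child.
  Visit G.
At F: no right child.
Visit F.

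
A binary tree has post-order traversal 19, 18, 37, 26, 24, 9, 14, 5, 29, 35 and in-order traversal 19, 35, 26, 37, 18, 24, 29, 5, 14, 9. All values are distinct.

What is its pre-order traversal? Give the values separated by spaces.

35 19 29 24 26 37 18 5 14 9

The last element of post-order is the root; it splits in-order into left and right subtrees.
Root 35: left subtree has 1 node {19}, right has 8 {26, 37, 18, 24, 29, 5, 14, 9}.
  Root 29: left subtree has 4 nodes {26, 37, 18, 24}, right has 3 {5, 14, 9}.
    Root 24: left subtree has 3 nodes {26, 37, 18}, right has 0 { }.
      Root 26: left subtree has 0 nodes { }, right has 2 {37, 18}.
        Root 37: left subtree has 0 nodes { }, right has 1 {18}.
    Root 5: left subtree has 0 nodes { }, right has 2 {14, 9}.
      Root 14: left subtree has 0 nodes { }, right has 1 {9}.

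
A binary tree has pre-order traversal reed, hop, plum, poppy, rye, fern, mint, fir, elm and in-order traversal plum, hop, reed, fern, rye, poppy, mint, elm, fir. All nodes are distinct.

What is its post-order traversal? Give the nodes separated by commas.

plum, hop, fern, rye, elm, fir, mint, poppy, reed

The first element of pre-order is the root; it splits in-order into left and right subtrees.
Root reed: left subtree has 2 nodes {plum, hop}, right has 6 {fern, rye, poppy, mint, elm, fir}.
  Root hop: left subtree has 1 node {plum}, right has 0 { }.
  Root poppy: left subtree has 2 nodes {fern, rye}, right has 3 {mint, elm, fir}.
    Root rye: left subtree has 1 node {fern}, right has 0 { }.
    Root mint: left subtree has 0 nodes { }, right has 2 {elm, fir}.
      Root fir: left subtree has 1 node {elm}, right has 0 { }.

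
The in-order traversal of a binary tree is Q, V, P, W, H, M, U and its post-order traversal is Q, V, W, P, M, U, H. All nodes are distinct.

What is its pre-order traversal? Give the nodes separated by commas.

H, P, V, Q, W, U, M

The last element of post-order is the root; it splits in-order into left and right subtrees.
Root H: left subtree has 4 nodes {Q, V, P, W}, right has 2 {M, U}.
  Root P: left subtree has 2 nodes {Q, V}, right has 1 {W}.
    Root V: left subtree has 1 node {Q}, right has 0 { }.
  Root U: left subtree has 1 node {M}, right has 0 { }.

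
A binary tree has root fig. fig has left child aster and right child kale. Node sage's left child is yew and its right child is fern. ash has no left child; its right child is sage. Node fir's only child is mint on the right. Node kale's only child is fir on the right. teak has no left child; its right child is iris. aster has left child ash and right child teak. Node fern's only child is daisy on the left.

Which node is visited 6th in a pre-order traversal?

Pre-order visits the node, then its left subtree, then its right subtree.
Visit fig.
At fig: go left to aster.
  Visit aster.
  At aster: go left to ash.
    Visit ash.
    At ash: no left child.
    At ash: go right to sage.
      Visit sage.
      At sage: go left to yew.
        yew is a leaf — visit yew.
      At sage: go right to fern.
        Visit fern.
        At fern: go left to daisy.
          daisy is a leaf — visit daisy.
        At fern: no right child.
  At aster: go right to teak.
    Visit teak.
    At teak: no left child.
    At teak: go right to iris.
      iris is a leaf — visit iris.
At fig: go right to kale.
  Visit kale.
  At kale: no left child.
  At kale: go right to fir.
    Visit fir.
    At fir: no left child.
    At fir: go right to mint.
      mint is a leaf — visit mint.
Full pre-order sequence: fig, aster, ash, sage, yew, fern, daisy, teak, iris, kale, fir, mint.

fern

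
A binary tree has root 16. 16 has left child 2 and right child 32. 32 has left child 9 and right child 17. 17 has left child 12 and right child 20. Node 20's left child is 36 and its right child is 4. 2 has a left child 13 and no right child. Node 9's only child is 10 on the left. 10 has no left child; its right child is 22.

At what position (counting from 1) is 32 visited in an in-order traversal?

In-order visits the left subtree, then the node, then the right subtree.
At 16: go left to 2.
  At 2: go left to 13.
    13 is a leaf — visit 13.
  Visit 2.
  At 2: no right child.
Visit 16.
At 16: go right to 32.
  At 32: go left to 9.
    At 9: go left to 10.
      At 10: no left child.
      Visit 10.
      At 10: go right to 22.
        22 is a leaf — visit 22.
    Visit 9.
    At 9: no right child.
  Visit 32.
  At 32: go right to 17.
    At 17: go left to 12.
      12 is a leaf — visit 12.
    Visit 17.
    At 17: go right to 20.
      At 20: go left to 36.
        36 is a leaf — visit 36.
      Visit 20.
      At 20: go right to 4.
        4 is a leaf — visit 4.
Full in-order sequence: 13, 2, 16, 10, 22, 9, 32, 12, 17, 36, 20, 4.

7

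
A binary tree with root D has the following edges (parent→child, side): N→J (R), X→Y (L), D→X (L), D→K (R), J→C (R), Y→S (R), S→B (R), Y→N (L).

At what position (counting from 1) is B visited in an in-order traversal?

6

In-order visits the left subtree, then the node, then the right subtree.
At D: go left to X.
  At X: go left to Y.
    At Y: go left to N.
      At N: no left child.
      Visit N.
      At N: go right to J.
        At J: no left child.
        Visit J.
        At J: go right to C.
          C is a leaf — visit C.
    Visit Y.
    At Y: go right to S.
      At S: no left child.
      Visit S.
      At S: go right to B.
        B is a leaf — visit B.
  Visit X.
  At X: no right child.
Visit D.
At D: go right to K.
  K is a leaf — visit K.
Full in-order sequence: N, J, C, Y, S, B, X, D, K.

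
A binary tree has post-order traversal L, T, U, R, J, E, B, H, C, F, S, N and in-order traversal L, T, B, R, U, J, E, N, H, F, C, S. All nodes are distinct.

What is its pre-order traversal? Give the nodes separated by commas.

The last element of post-order is the root; it splits in-order into left and right subtrees.
Root N: left subtree has 7 nodes {L, T, B, R, U, J, E}, right has 4 {H, F, C, S}.
  Root B: left subtree has 2 nodes {L, T}, right has 4 {R, U, J, E}.
    Root T: left subtree has 1 node {L}, right has 0 { }.
    Root E: left subtree has 3 nodes {R, U, J}, right has 0 { }.
      Root J: left subtree has 2 nodes {R, U}, right has 0 { }.
        Root R: left subtree has 0 nodes { }, right has 1 {U}.
  Root S: left subtree has 3 nodes {H, F, C}, right has 0 { }.
    Root F: left subtree has 1 node {H}, right has 1 {C}.

N, B, T, L, E, J, R, U, S, F, H, C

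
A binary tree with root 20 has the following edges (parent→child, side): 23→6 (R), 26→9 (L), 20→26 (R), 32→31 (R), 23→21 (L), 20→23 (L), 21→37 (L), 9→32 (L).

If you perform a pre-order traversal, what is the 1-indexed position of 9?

7

Pre-order visits the node, then its left subtree, then its right subtree.
Visit 20.
At 20: go left to 23.
  Visit 23.
  At 23: go left to 21.
    Visit 21.
    At 21: go left to 37.
      37 is a leaf — visit 37.
    At 21: no right child.
  At 23: go right to 6.
    6 is a leaf — visit 6.
At 20: go right to 26.
  Visit 26.
  At 26: go left to 9.
    Visit 9.
    At 9: go left to 32.
      Visit 32.
      At 32: no left child.
      At 32: go right to 31.
        31 is a leaf — visit 31.
    At 9: no right child.
  At 26: no right child.
Full pre-order sequence: 20, 23, 21, 37, 6, 26, 9, 32, 31.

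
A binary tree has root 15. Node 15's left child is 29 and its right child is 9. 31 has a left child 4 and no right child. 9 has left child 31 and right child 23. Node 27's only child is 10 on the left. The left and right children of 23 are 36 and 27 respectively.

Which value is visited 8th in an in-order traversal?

In-order visits the left subtree, then the node, then the right subtree.
At 15: go left to 29.
  29 is a leaf — visit 29.
Visit 15.
At 15: go right to 9.
  At 9: go left to 31.
    At 31: go left to 4.
      4 is a leaf — visit 4.
    Visit 31.
    At 31: no right child.
  Visit 9.
  At 9: go right to 23.
    At 23: go left to 36.
      36 is a leaf — visit 36.
    Visit 23.
    At 23: go right to 27.
      At 27: go left to 10.
        10 is a leaf — visit 10.
      Visit 27.
      At 27: no right child.
Full in-order sequence: 29, 15, 4, 31, 9, 36, 23, 10, 27.

10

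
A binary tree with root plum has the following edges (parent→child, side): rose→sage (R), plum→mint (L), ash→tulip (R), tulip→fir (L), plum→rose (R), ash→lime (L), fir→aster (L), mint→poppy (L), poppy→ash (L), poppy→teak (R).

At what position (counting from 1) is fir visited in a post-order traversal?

Post-order visits the left subtree, then the right subtree, then the node.
At plum: go left to mint.
  At mint: go left to poppy.
    At poppy: go left to ash.
      At ash: go left to lime.
        lime is a leaf — visit lime.
      At ash: go right to tulip.
        At tulip: go left to fir.
          At fir: go left to aster.
            aster is a leaf — visit aster.
          At fir: no right child.
          Visit fir.
        At tulip: no right child.
        Visit tulip.
      Visit ash.
    At poppy: go right to teak.
      teak is a leaf — visit teak.
    Visit poppy.
  At mint: no right child.
  Visit mint.
At plum: go right to rose.
  At rose: no left child.
  At rose: go right to sage.
    sage is a leaf — visit sage.
  Visit rose.
Visit plum.
Full post-order sequence: lime, aster, fir, tulip, ash, teak, poppy, mint, sage, rose, plum.

3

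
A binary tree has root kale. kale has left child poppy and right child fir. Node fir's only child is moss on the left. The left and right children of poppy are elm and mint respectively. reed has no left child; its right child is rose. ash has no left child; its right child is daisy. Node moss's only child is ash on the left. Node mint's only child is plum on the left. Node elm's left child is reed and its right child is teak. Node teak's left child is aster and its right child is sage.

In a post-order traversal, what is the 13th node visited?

fir

Post-order visits the left subtree, then the right subtree, then the node.
At kale: go left to poppy.
  At poppy: go left to elm.
    At elm: go left to reed.
      At reed: no left child.
      At reed: go right to rose.
        rose is a leaf — visit rose.
      Visit reed.
    At elm: go right to teak.
      At teak: go left to aster.
        aster is a leaf — visit aster.
      At teak: go right to sage.
        sage is a leaf — visit sage.
      Visit teak.
    Visit elm.
  At poppy: go right to mint.
    At mint: go left to plum.
      plum is a leaf — visit plum.
    At mint: no right child.
    Visit mint.
  Visit poppy.
At kale: go right to fir.
  At fir: go left to moss.
    At moss: go left to ash.
      At ash: no left child.
      At ash: go right to daisy.
        daisy is a leaf — visit daisy.
      Visit ash.
    At moss: no right child.
    Visit moss.
  At fir: no right child.
  Visit fir.
Visit kale.
Full post-order sequence: rose, reed, aster, sage, teak, elm, plum, mint, poppy, daisy, ash, moss, fir, kale.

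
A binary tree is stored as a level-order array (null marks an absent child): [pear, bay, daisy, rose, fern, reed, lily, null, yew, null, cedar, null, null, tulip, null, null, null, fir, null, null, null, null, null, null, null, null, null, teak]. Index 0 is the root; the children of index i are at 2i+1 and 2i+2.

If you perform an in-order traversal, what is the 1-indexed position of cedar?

6

In-order visits the left subtree, then the node, then the right subtree.
At pear: go left to bay.
  At bay: go left to rose.
    At rose: no left child.
    Visit rose.
    At rose: go right to yew.
      At yew: go left to fir.
        fir is a leaf — visit fir.
      Visit yew.
      At yew: no right child.
  Visit bay.
  At bay: go right to fern.
    At fern: no left child.
    Visit fern.
    At fern: go right to cedar.
      cedar is a leaf — visit cedar.
Visit pear.
At pear: go right to daisy.
  At daisy: go left to reed.
    reed is a leaf — visit reed.
  Visit daisy.
  At daisy: go right to lily.
    At lily: go left to tulip.
      At tulip: go left to teak.
        teak is a leaf — visit teak.
      Visit tulip.
      At tulip: no right child.
    Visit lily.
    At lily: no right child.
Full in-order sequence: rose, fir, yew, bay, fern, cedar, pear, reed, daisy, teak, tulip, lily.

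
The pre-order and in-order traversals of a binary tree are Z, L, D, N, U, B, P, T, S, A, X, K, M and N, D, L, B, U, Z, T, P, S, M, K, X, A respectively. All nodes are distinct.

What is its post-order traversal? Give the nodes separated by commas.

N, D, B, U, L, T, M, K, X, A, S, P, Z

The first element of pre-order is the root; it splits in-order into left and right subtrees.
Root Z: left subtree has 5 nodes {N, D, L, B, U}, right has 7 {T, P, S, M, K, X, A}.
  Root L: left subtree has 2 nodes {N, D}, right has 2 {B, U}.
    Root D: left subtree has 1 node {N}, right has 0 { }.
    Root U: left subtree has 1 node {B}, right has 0 { }.
  Root P: left subtree has 1 node {T}, right has 5 {S, M, K, X, A}.
    Root S: left subtree has 0 nodes { }, right has 4 {M, K, X, A}.
      Root A: left subtree has 3 nodes {M, K, X}, right has 0 { }.
        Root X: left subtree has 2 nodes {M, K}, right has 0 { }.
          Root K: left subtree has 1 node {M}, right has 0 { }.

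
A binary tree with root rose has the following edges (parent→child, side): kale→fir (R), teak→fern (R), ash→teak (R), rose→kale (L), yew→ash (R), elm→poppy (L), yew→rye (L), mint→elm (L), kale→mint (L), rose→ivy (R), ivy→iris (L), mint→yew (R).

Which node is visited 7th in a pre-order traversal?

Pre-order visits the node, then its left subtree, then its right subtree.
Visit rose.
At rose: go left to kale.
  Visit kale.
  At kale: go left to mint.
    Visit mint.
    At mint: go left to elm.
      Visit elm.
      At elm: go left to poppy.
        poppy is a leaf — visit poppy.
      At elm: no right child.
    At mint: go right to yew.
      Visit yew.
      At yew: go left to rye.
        rye is a leaf — visit rye.
      At yew: go right to ash.
        Visit ash.
        At ash: no left child.
        At ash: go right to teak.
          Visit teak.
          At teak: no left child.
          At teak: go right to fern.
            fern is a leaf — visit fern.
  At kale: go right to fir.
    fir is a leaf — visit fir.
At rose: go right to ivy.
  Visit ivy.
  At ivy: go left to iris.
    iris is a leaf — visit iris.
  At ivy: no right child.
Full pre-order sequence: rose, kale, mint, elm, poppy, yew, rye, ash, teak, fern, fir, ivy, iris.

rye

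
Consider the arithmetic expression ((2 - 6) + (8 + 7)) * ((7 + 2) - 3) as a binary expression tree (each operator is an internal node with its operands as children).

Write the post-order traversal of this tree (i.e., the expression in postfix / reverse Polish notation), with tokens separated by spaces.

Post-order on an expression tree gives postfix notation: for each operator, emit left operand, right operand, then the operator.

2 6 - 8 7 + + 7 2 + 3 - *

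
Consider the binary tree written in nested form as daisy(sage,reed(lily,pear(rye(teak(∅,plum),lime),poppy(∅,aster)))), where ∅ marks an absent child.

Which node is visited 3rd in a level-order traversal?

Level-order visits nodes level by level from the root, left to right within each level.
Level 0: daisy
Level 1: sage, reed
Level 2: lily, pear
Level 3: rye, poppy
Level 4: teak, lime, aster
Level 5: plum
Full level-order sequence: daisy, sage, reed, lily, pear, rye, poppy, teak, lime, aster, plum.

reed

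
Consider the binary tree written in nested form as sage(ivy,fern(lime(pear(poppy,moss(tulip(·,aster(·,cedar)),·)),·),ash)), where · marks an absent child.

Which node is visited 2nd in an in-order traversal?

In-order visits the left subtree, then the node, then the right subtree.
At sage: go left to ivy.
  ivy is a leaf — visit ivy.
Visit sage.
At sage: go right to fern.
  At fern: go left to lime.
    At lime: go left to pear.
      At pear: go left to poppy.
        poppy is a leaf — visit poppy.
      Visit pear.
      At pear: go right to moss.
        At moss: go left to tulip.
          At tulip: no left child.
          Visit tulip.
          At tulip: go right to aster.
            At aster: no left child.
            Visit aster.
            At aster: go right to cedar.
              cedar is a leaf — visit cedar.
        Visit moss.
        At moss: no right child.
    Visit lime.
    At lime: no right child.
  Visit fern.
  At fern: go right to ash.
    ash is a leaf — visit ash.
Full in-order sequence: ivy, sage, poppy, pear, tulip, aster, cedar, moss, lime, fern, ash.

sage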